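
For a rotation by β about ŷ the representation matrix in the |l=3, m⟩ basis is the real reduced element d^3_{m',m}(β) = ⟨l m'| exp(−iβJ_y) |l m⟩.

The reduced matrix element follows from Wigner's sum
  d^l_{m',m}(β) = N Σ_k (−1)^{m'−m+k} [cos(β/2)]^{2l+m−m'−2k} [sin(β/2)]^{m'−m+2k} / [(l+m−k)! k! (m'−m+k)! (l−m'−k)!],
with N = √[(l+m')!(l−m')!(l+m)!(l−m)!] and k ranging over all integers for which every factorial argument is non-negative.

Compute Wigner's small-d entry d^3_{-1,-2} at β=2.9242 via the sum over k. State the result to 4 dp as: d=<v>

d^3_{-1,-2}(β=2.9242) via Wigner's sum:
Half-angle: c=0.108482, s=0.994098. N=√(2·24·1·120)=75.894664
The bounds max(0,m−m')=0 and min(l+m,l−m')=1 give 2 terms
  k=0: (−1)^1·75.8947/(24)·0.1085^5·0.9941^1 = -0.000047
  k=1: (−1)^2·75.8947/(12)·0.1085^3·0.9941^3 = +0.007932
d^3_{-1,-2}(2.9242) = -0.000047 +0.007932 = +0.007885

d=0.0079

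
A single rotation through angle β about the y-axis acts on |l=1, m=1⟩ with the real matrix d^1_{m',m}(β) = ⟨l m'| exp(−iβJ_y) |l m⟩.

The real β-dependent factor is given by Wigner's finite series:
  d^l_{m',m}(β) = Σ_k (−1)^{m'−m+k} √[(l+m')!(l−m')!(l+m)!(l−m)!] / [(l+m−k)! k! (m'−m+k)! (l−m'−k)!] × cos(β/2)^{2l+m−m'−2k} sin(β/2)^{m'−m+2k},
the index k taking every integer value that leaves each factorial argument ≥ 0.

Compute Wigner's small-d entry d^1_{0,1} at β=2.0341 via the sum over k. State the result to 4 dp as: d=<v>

d^1_{0,1}(β=2.0341) via Wigner's sum:
Half-angle: c=0.525877, s=0.850560. N=√(1·1·2·1)=1.414214
k: max(0,(1)−(0))=1 … min(1+(1),1−(0))=1
  k=1: (−1)^0·1.4142/(1)·0.5259^1·0.8506^1 = +0.632564
d^1_{0,1}(2.0341) = +0.632564

d=0.6326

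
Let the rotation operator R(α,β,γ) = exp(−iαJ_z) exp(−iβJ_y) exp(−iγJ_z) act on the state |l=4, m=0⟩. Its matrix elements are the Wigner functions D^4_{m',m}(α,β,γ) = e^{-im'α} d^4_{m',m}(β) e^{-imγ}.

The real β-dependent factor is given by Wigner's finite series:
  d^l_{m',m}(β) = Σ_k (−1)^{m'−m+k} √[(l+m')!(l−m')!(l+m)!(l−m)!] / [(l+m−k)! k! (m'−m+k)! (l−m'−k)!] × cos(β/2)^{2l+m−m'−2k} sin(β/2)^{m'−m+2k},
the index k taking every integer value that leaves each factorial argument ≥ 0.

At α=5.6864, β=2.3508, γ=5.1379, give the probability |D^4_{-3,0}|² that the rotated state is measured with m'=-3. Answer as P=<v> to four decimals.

P=0.1397

D^4_{-3,0}(5.6864,2.3508,5.1379) = e^{-i·-3·5.6864}·d^4_{-3,0}(2.3508)·e^{-i·0·5.1379}. Compute d first:
With c≡cos(β/2)=0.385174 and s≡sin(β/2)=0.922844, N=[1·5040·24·24]^{1/2}=1703.830978
Admissible k: 3..4 (factorial args all ≥0)
  k=3: (−1)^0·1703.8310/(144)·0.3852^5·0.9228^3 = +0.078838
  k=4: (−1)^1·1703.8310/(144)·0.3852^3·0.9228^5 = -0.452560
d^4_{-3,0}(2.3508) = +0.078838 -0.452560 = -0.373722
|D^4_{-3,0}|² = |d^4_{-3,0}(β)|² = (-0.373722)² = 0.139668 (the z-rotation phases have unit modulus)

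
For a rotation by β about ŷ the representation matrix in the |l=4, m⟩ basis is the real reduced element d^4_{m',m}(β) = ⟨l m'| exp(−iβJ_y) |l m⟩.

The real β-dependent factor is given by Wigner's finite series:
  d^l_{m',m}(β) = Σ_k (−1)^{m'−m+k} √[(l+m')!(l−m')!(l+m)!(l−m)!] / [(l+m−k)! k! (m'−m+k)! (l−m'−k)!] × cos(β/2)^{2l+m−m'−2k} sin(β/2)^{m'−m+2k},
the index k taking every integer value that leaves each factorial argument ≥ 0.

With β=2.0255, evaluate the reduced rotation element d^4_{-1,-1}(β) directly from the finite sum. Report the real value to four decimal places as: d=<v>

d^4_{-1,-1}(β=2.0255) via Wigner's sum:
Half-angle: c=0.529530, s=0.848291. N=√(6·120·6·120)=720.000000
Admissible k: 0..3 (factorial args all ≥0)
  k=0: (−1)^0·720.0000/(720)·0.5295^8·0.8483^0 = +0.006182
  k=1: (−1)^1·720.0000/(48)·0.5295^6·0.8483^2 = -0.237971
  k=2: (−1)^2·720.0000/(24)·0.5295^4·0.8483^4 = +1.221415
  k=3: (−1)^3·720.0000/(72)·0.5295^2·0.8483^6 = -1.044843
d^4_{-1,-1}(2.0255) = +0.006182 -0.237971 +1.221415 -1.044843 = -0.055217

d=-0.0552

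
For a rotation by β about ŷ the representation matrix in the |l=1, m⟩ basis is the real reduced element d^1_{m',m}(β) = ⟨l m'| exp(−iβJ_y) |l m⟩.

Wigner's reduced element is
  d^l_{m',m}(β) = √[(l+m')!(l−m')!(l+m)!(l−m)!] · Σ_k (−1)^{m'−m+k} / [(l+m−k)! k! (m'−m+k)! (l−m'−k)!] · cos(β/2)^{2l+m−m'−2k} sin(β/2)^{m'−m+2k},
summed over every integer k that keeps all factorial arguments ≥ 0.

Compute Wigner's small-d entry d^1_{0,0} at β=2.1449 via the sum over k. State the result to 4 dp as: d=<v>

d^1_{0,0}(β=2.1449) via Wigner's sum:
With c≡cos(β/2)=0.477974 and s≡sin(β/2)=0.878374, N=[1·1·1·1]^{1/2}=1.000000
Admissible k: 0..1 (factorial args all ≥0)
  k=0: (−1)^0·1.0000/(1)·0.4780^2·0.8784^0 = +0.228459
  k=1: (−1)^1·1.0000/(1)·0.4780^0·0.8784^2 = -0.771541
d^1_{0,0}(2.1449) = +0.228459 -0.771541 = -0.543082

d=-0.5431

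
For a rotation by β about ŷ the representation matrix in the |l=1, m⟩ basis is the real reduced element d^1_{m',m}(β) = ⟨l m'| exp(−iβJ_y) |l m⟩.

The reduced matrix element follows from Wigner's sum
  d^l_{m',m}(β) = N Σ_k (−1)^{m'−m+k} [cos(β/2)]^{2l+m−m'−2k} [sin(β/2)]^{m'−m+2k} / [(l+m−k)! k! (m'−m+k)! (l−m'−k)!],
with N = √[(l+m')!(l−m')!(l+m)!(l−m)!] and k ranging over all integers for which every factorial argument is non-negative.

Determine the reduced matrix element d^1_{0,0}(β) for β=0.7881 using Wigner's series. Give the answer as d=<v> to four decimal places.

d^1_{0,0}(β=0.7881) via Wigner's sum:
Half-angle: c=0.923362, s=0.383931. N=√(1·1·1·1)=1.000000
Admissible k: 0..1 (factorial args all ≥0)
  k=0: (−1)^0·1.0000/(1)·0.9234^2·0.3839^0 = +0.852597
  k=1: (−1)^1·1.0000/(1)·0.9234^0·0.3839^2 = -0.147403
d^1_{0,0}(0.7881) = +0.852597 -0.147403 = +0.705194

d=0.7052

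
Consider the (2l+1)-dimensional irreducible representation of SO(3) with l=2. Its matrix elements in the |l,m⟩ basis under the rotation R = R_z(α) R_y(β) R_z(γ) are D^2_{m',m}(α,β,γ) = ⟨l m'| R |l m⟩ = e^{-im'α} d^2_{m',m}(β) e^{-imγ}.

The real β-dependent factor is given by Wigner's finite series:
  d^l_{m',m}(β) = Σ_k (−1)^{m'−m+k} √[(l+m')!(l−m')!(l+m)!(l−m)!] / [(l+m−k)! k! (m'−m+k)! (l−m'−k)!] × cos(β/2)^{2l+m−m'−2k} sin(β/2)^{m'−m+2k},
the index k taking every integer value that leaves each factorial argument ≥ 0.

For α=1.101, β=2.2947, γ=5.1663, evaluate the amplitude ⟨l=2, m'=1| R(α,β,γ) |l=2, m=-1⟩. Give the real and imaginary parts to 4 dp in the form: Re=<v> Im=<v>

Re=0.1627 Im=0.2153

D^2_{1,-1}(1.101,2.2947,5.1663) = e^{-i·1·1.101}·d^2_{1,-1}(2.2947)·e^{-i·-1·5.1663}. Compute d first:
With c≡cos(β/2)=0.410905 and s≡sin(β/2)=0.911678, N=[6·1·1·6]^{1/2}=6.000000
Admissible k: 0..1 (factorial args all ≥0)
  k=0: (−1)^2·6.0000/(2)·0.4109^2·0.9117^2 = +0.421005
  k=1: (−1)^3·6.0000/(6)·0.4109^0·0.9117^4 = -0.690822
d^2_{1,-1}(2.2947) = +0.421005 -0.690822 = -0.269818
Phases: e^{-i·(1)·1.101}=+0.452705-0.891661i, e^{-i·(-1)·5.1663}=+0.438484-0.898739i ⇒ D=+0.162664+0.215272i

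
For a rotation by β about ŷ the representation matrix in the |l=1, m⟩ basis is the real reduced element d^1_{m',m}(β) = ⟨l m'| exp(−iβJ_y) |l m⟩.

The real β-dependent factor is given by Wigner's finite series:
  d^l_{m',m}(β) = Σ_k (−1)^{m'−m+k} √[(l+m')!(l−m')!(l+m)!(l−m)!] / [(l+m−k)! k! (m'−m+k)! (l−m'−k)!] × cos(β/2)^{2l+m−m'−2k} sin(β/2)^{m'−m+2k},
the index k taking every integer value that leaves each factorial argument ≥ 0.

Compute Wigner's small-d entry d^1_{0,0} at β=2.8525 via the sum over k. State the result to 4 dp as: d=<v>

d=-0.9585

d^1_{0,0}(β=2.8525) via Wigner's sum:
Half-angle: c=0.144044, s=0.989571. N=√(1·1·1·1)=1.000000
Admissible k: 0..1 (factorial args all ≥0)
  k=0: (−1)^0·1.0000/(1)·0.1440^2·0.9896^0 = +0.020749
  k=1: (−1)^1·1.0000/(1)·0.1440^0·0.9896^2 = -0.979251
d^1_{0,0}(2.8525) = +0.020749 -0.979251 = -0.958503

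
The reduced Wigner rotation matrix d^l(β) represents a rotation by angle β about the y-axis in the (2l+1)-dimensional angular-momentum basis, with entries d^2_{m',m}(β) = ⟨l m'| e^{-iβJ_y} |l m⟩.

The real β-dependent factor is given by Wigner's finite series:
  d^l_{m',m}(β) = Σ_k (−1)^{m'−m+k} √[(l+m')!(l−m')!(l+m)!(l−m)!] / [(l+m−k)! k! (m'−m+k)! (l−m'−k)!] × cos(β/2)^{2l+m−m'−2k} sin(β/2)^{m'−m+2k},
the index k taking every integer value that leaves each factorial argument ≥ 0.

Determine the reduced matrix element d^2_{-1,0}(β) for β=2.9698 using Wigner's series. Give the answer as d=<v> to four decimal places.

d^2_{-1,0}(β=2.9698) via Wigner's sum:
c=cos(2.9698/2)=0.085791, s=sin(2.9698/2)=0.996313; N=√[1·6·2·2]=4.898979
The bounds max(0,m−m')=1 and min(l+m,l−m')=2 give 2 terms
  k=1: (−1)^0·4.8990/(2)·0.0858^3·0.9963^1 = +0.001541
  k=2: (−1)^1·4.8990/(2)·0.0858^1·0.9963^3 = -0.207828
d^2_{-1,0}(2.9698) = +0.001541 -0.207828 = -0.206287

d=-0.2063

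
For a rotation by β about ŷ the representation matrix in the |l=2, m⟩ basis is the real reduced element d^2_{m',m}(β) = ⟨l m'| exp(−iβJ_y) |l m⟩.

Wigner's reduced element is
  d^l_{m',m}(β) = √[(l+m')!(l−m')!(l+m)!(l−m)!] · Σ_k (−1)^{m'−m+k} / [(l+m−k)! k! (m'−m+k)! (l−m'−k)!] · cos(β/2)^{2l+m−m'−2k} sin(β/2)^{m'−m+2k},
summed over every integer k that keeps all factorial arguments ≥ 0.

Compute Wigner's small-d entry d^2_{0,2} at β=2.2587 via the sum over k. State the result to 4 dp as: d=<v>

d=0.3655

d^2_{0,2}(β=2.2587) via Wigner's sum:
Half-angle: c=0.427248, s=0.904135. N=√(2·2·24·1)=9.797959
k∈{2} keeps every argument non-negative
  k=2: (−1)^0·9.7980/(4)·0.4272^2·0.9041^2 = +0.365512
d^2_{0,2}(2.2587) = +0.365512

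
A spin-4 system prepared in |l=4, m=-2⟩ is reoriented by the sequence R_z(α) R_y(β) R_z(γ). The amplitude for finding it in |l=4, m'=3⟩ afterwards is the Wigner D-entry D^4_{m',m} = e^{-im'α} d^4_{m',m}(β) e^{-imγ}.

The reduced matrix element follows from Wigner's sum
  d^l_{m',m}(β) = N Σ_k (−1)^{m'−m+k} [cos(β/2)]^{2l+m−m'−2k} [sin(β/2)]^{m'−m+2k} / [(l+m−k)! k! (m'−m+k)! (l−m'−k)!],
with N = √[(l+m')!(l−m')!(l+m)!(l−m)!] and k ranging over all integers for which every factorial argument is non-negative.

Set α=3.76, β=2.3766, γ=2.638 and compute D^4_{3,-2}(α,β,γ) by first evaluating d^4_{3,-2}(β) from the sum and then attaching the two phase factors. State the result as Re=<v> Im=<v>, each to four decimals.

D^4_{3,-2}(3.76,2.3766,2.638) = e^{-i·3·3.76}·d^4_{3,-2}(2.3766)·e^{-i·-2·2.638}. Compute d first:
With c≡cos(β/2)=0.373238 and s≡sin(β/2)=0.927736, N=[5040·1·2·720]^{1/2}=2693.993318
The bounds max(0,m−m')=0 and min(l+m,l−m')=1 give 2 terms
  k=0: (−1)^5·2693.9933/(240)·0.3732^3·0.9277^5 = -0.401109
  k=1: (−1)^6·2693.9933/(720)·0.3732^1·0.9277^7 = +0.826075
d^4_{3,-2}(2.3766) = -0.401109 +0.826075 = +0.424966
Attach z-rotation phases: D = e^{-i(3)(3.76)}·(+0.424966)·e^{-i(-2)(2.638)} = +0.408511+0.117109i

Re=0.4085 Im=0.1171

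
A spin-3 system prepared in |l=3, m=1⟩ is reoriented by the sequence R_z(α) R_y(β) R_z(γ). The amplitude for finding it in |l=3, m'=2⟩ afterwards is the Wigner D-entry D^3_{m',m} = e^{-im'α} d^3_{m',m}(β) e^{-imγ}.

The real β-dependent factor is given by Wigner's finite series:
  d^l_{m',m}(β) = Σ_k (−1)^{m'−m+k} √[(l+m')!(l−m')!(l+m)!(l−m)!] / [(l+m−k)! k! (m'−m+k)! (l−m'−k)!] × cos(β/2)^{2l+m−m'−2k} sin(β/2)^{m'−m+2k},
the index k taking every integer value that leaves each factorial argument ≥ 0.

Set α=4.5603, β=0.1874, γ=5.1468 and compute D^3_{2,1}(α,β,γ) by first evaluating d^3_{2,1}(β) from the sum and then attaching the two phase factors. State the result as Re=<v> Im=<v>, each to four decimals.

First d^3_{2,1}(β=0.1874), then the phase factors e^{-i(2)α} and e^{-i(1)γ}:
c=cos(0.1874/2)=0.995613, s=sin(0.1874/2)=0.093563; N=√[120·1·24·2]=75.894664
k: max(0,(1)−(2))=0 … min(3+(1),3−(2))=1
  k=0: (−1)^1·75.8947/(24)·0.9956^5·0.0936^1 = -0.289439
  k=1: (−1)^2·75.8947/(12)·0.9956^3·0.0936^3 = +0.005112
d^3_{2,1}(0.1874) = -0.289439 +0.005112 = -0.284327
Attach z-rotation phases: D = e^{-i(2)(4.5603)}·(-0.284327)·e^{-i(1)(5.1468)} = +0.036924+0.281919i

Re=0.0369 Im=0.2819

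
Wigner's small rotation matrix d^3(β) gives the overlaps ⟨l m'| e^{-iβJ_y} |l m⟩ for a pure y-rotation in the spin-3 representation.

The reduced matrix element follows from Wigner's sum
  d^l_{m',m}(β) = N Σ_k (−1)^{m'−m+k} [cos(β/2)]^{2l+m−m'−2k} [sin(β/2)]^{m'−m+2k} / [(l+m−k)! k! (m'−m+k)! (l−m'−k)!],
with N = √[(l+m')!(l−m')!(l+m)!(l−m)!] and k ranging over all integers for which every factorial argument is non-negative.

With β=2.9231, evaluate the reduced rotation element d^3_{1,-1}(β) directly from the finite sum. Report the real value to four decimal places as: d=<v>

d^3_{1,-1}(β=2.9231) via Wigner's sum:
Half-angle: c=0.109029, s=0.994039. N=√(24·2·2·24)=48.000000
Admissible k: 0..2 (factorial args all ≥0)
  k=0: (−1)^2·48.0000/(8)·0.1090^4·0.9940^2 = +0.000838
  k=1: (−1)^3·48.0000/(6)·0.1090^2·0.9940^4 = -0.092851
  k=2: (−1)^4·48.0000/(48)·0.1090^0·0.9940^6 = +0.964760
d^3_{1,-1}(2.9231) = +0.000838 -0.092851 +0.964760 = +0.872747

d=0.8727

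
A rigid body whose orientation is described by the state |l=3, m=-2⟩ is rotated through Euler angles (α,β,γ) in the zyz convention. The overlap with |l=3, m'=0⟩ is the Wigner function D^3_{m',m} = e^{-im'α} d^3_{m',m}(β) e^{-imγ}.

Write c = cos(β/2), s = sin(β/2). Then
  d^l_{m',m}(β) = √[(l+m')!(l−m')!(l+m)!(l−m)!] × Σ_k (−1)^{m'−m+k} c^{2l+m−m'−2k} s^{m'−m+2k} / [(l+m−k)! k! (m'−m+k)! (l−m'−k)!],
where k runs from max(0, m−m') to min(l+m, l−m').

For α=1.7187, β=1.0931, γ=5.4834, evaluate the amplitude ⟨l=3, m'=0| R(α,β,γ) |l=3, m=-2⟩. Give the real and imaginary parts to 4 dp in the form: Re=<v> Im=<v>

Re=-0.0143 Im=-0.4963

First d^3_{0,-2}(β=1.0931), then the phase factors e^{-i(0)α} and e^{-i(-2)γ}:
c=cos(1.0931/2)=0.854323, s=sin(1.0931/2)=0.519743; N=√[6·6·1·120]=65.726707
k: max(0,(-2)−(0))=0 … min(3+(-2),3−(0))=1
  k=0: (−1)^2·65.7267/(12)·0.8543^4·0.5197^2 = +0.788180
  k=1: (−1)^3·65.7267/(12)·0.8543^2·0.5197^4 = -0.291715
d^3_{0,-2}(1.0931) = +0.788180 -0.291715 = +0.496465
D = (+1.000000+0.000000i)·(+0.496465)·(-0.028770-0.999586i) = -0.014283-0.496260i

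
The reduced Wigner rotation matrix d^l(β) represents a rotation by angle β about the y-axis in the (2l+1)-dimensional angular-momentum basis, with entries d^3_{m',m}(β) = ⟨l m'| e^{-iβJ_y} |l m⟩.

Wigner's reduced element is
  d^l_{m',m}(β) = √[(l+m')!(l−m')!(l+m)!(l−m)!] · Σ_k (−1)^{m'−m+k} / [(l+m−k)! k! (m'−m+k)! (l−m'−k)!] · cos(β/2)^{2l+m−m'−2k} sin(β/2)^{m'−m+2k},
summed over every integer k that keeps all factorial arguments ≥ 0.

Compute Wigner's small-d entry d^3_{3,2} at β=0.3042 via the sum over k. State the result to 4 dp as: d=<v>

d^3_{3,2}(β=0.3042) via Wigner's sum:
Half-angle: c=0.988455, s=0.151514. N=√(720·1·120·1)=293.938769
The bounds max(0,m−m')=0 and min(l+m,l−m')=0 give 1 term
  k=0: (−1)^1·293.9388/(120)·0.9885^5·0.1515^1 = -0.350198
d^3_{3,2}(0.3042) = -0.350198

d=-0.3502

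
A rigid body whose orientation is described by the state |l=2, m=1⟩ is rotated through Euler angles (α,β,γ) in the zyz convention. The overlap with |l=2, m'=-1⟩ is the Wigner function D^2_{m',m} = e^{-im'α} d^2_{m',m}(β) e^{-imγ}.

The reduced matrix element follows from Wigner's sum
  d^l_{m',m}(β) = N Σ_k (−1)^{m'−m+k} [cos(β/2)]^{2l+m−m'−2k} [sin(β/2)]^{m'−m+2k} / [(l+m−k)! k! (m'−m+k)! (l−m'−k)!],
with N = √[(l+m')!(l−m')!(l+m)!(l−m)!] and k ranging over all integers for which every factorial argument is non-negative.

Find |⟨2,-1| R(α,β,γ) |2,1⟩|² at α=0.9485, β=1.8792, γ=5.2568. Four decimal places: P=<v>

P=0.0656

D^2_{-1,1}(0.9485,1.8792,5.2568) = e^{-i·-1·0.9485}·d^2_{-1,1}(1.8792)·e^{-i·1·5.2568}. Compute d first:
c=cos(1.8792/2)=0.590111, s=sin(1.8792/2)=0.807322; N=√[1·6·6·1]=6.000000
Admissible k: 2..3 (factorial args all ≥0)
  k=2: (−1)^0·6.0000/(2)·0.5901^2·0.8073^2 = +0.680899
  k=3: (−1)^1·6.0000/(6)·0.5901^0·0.8073^4 = -0.424803
d^2_{-1,1}(1.8792) = +0.680899 -0.424803 = +0.256096
|D^2_{-1,1}|² = |d^2_{-1,1}(β)|² = (+0.256096)² = 0.065585 (the z-rotation phases have unit modulus)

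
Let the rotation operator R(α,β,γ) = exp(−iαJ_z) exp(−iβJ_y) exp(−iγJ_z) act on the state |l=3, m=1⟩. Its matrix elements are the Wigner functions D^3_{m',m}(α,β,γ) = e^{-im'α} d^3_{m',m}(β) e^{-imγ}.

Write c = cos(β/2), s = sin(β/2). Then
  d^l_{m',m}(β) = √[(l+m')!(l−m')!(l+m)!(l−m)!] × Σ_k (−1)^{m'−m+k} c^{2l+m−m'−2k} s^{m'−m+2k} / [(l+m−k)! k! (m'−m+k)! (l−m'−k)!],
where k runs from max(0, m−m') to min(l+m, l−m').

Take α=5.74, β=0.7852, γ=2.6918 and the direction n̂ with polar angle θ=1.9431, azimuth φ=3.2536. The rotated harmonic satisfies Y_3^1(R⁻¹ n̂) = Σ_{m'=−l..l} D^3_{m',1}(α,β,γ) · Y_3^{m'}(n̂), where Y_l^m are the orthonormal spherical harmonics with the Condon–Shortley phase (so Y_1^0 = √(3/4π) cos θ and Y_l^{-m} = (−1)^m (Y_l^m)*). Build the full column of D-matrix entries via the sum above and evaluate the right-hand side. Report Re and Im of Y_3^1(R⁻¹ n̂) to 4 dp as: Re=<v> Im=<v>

Re=0.0052 Im=-0.4125

Need the full column D^3_{m',1} for m'=−3..3 at α=5.74, β=0.7852, γ=2.6918.
cos(β/2)=0.923917, sin(β/2)=0.382592
d^3_{-3,1}: single k=4 term ⇒ +0.070836;  D = -0.026999+0.065489i
d^3_{-2,1}: k∈[3..4] ⇒ +0.279342 -0.023950 = +0.255392;  D = -0.205370+0.151817i
d^3_{-1,1}: k∈[2..4] ⇒ +0.639964 -0.146319 +0.003136 = +0.496782;  D = -0.494617+0.046328i
d^3_{0,1}: k∈[1..3] ⇒ +0.892262 -0.459006 +0.026236 = +0.459492;  D = -0.413789-0.199777i
d^3_{1,1}: k∈[0..2] ⇒ +0.622012 -0.853285 +0.109739 = -0.121534;  D = +0.066382+0.101804i
d^3_{2,1}: k∈[0..1] ⇒ -0.814520 +0.279342 = -0.535177;  D = +0.018531+0.534856i
d^3_{3,1}: single k=0 term ⇒ +0.413095;  D = +0.201141-0.360818i
Y_3^{m'}(θ=1.9431,φ=3.2536) and Σ D·Y over m':
  (-0.0270+0.0655i)·(-0.3184+0.1112i)  (-0.2054+0.1518i)·(-0.3145+0.0717i)  (-0.4946+0.0463i)·(+0.1012-0.0114i)  (-0.4138-0.1998i)·(+0.3174+0.0000i)  (+0.0664+0.1018i)·(-0.1012-0.0114i)  (+0.0185+0.5349i)·(-0.3145-0.0717i)  (+0.2011-0.3608i)·(+0.3184+0.1112i)
Y_3^1(R⁻¹ n̂) = +0.005225-0.412517i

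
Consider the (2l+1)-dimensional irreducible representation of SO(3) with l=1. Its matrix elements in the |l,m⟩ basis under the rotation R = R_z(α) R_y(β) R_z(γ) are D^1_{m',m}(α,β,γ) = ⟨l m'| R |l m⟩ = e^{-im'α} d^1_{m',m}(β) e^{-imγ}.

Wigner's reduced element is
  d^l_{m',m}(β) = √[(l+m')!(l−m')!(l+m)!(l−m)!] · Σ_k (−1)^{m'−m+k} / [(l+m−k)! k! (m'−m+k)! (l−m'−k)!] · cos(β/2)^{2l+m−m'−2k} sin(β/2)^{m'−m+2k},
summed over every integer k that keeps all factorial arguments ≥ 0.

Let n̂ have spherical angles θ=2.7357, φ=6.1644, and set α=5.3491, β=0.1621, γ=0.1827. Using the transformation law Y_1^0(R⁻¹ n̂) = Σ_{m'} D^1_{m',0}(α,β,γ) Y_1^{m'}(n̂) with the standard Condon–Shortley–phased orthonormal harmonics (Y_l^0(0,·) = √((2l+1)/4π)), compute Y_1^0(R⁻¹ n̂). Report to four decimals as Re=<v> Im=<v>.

Re=-0.4217 Im=0.0000

Need the full column D^1_{m',0} for m'=−1..1 at α=5.3491, β=0.1621, γ=0.1827.
cos(β/2)=0.996717, sin(β/2)=0.080961
d^1_{-1,0}: single k=1 term ⇒ +0.114121;  D = +0.067851-0.091759i
d^1_{0,0}: k∈[0..1] ⇒ +0.993445 -0.006555 = +0.986891;  D = +0.986891+0.000000i
d^1_{1,0}: single k=0 term ⇒ -0.114121;  D = -0.067851-0.091759i
Y_1^{m'}(θ=2.7357,φ=6.1644) and Σ D·Y over m':
  (+0.0679-0.0918i)·(+0.1355+0.0162i)  (+0.9869+0.0000i)·(-0.4489+0.0000i)  (-0.0679-0.0918i)·(-0.1355+0.0162i)
Y_1^0(R⁻¹ n̂) = -0.421671+0.000000i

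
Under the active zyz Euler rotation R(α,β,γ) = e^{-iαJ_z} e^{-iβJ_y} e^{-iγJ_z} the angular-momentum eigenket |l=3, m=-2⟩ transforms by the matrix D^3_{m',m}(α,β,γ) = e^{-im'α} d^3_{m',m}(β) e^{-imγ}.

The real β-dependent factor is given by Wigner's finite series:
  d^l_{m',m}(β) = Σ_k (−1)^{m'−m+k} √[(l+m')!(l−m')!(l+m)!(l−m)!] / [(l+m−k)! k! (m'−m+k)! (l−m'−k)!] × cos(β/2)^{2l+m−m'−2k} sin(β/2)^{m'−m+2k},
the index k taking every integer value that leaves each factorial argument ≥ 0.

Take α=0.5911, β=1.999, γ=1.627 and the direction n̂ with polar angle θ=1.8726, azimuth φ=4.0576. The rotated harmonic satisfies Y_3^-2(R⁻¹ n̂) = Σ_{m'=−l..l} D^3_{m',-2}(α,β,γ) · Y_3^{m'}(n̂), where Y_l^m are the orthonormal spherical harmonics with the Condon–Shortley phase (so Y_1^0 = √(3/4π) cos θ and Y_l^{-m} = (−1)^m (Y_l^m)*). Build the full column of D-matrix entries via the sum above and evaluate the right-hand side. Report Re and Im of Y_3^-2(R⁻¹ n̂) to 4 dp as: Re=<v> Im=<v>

Need the full column D^3_{m',-2} for m'=−3..3 at α=0.5911, β=1.999, γ=1.627.
cos(β/2)=0.540723, sin(β/2)=0.841201
d^3_{-3,-2}: single k=1 term ⇒ +0.095247;  D = +0.029501-0.090563i
d^3_{-2,-2}: k∈[0..1] ⇒ +0.024995 -0.302460 = -0.277466;  D = +0.075662+0.266950i
d^3_{-1,-2}: k∈[0..1] ⇒ -0.122963 +0.595187 = +0.472224;  D = -0.360108-0.305480i
d^3_{0,-2}: k∈[0..1] ⇒ +0.331329 -0.801879 = -0.470550;  D = +0.467581+0.052782i
d^3_{1,-2}: k∈[0..1] ⇒ -0.595187 +0.720233 = +0.125046;  D = -0.110991+0.057599i
d^3_{2,-2}: k∈[0..1] ⇒ +0.732012 -0.354322 = +0.377690;  D = -0.181407+0.331272i
d^3_{3,-2}: single k=0 term ⇒ -0.557890;  D = -0.050196-0.555627i
Y_3^{m'}(θ=1.8726,φ=4.0576) and Σ D·Y over m':
  (+0.0295-0.0906i)·(+0.3354+0.1393i)  (+0.0757+0.2670i)·(+0.0715+0.2675i)  (-0.3601-0.3055i)·(+0.1049-0.1366i)  (+0.4676+0.0528i)·(+0.2838+0.0000i)  (-0.1110+0.0576i)·(-0.1049-0.1366i)  (-0.1814+0.3313i)·(+0.0715-0.2675i)  (-0.0502-0.5556i)·(-0.3354+0.1393i)
Y_3^-2(R⁻¹ n̂) = +0.199056+0.305921i

Re=0.1991 Im=0.3059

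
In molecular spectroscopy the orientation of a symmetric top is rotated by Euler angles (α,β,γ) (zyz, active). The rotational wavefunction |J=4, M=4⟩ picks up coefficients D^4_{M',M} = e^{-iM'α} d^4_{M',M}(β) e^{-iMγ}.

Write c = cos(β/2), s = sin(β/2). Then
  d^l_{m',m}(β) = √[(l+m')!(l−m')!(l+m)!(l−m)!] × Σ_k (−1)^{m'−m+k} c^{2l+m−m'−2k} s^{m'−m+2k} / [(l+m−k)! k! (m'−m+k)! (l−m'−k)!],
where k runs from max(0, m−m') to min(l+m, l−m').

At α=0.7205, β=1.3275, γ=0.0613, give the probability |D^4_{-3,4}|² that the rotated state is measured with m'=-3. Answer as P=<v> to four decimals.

P=0.0056

First d^4_{-3,4}(β=1.3275), then the phase factors e^{-i(-3)α} and e^{-i(4)γ}:
Half-angle: c=0.787687, s=0.616075. N=√(1·5040·40320·1)=14255.272709
The bounds max(0,m−m')=7 and min(l+m,l−m')=7 give 1 term
  k=7: (−1)^0·14255.2727/(5040)·0.7877^1·0.6161^7 = +0.075047
d^4_{-3,4}(1.3275) = +0.075047
|D^4_{-3,4}|² = |d^4_{-3,4}(β)|² = (+0.075047)² = 0.005632 (the z-rotation phases have unit modulus)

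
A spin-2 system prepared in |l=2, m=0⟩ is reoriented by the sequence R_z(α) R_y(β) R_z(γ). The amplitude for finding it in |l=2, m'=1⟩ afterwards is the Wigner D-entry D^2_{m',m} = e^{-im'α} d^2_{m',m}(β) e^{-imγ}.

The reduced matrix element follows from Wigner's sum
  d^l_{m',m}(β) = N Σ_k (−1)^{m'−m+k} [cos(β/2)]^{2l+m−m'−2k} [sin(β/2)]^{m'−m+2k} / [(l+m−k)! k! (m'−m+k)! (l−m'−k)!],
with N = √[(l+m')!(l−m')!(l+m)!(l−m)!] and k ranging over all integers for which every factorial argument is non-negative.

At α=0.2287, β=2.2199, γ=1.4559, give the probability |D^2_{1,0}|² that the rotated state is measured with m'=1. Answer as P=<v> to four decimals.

P=0.3478

Split into d^2_{1,0}(β=2.2199) × two z-phases.
With c≡cos(β/2)=0.444706 and s≡sin(β/2)=0.895676, N=[6·1·2·2]^{1/2}=4.898979
k∈{0,1} keeps every argument non-negative
  k=0: (−1)^1·4.8990/(2)·0.4447^3·0.8957^1 = -0.192951
  k=1: (−1)^2·4.8990/(2)·0.4447^1·0.8957^3 = +0.782713
d^2_{1,0}(2.2199) = -0.192951 +0.782713 = +0.589762
|D^2_{1,0}|² = |d^2_{1,0}(β)|² = (+0.589762)² = 0.347819 (the z-rotation phases have unit modulus)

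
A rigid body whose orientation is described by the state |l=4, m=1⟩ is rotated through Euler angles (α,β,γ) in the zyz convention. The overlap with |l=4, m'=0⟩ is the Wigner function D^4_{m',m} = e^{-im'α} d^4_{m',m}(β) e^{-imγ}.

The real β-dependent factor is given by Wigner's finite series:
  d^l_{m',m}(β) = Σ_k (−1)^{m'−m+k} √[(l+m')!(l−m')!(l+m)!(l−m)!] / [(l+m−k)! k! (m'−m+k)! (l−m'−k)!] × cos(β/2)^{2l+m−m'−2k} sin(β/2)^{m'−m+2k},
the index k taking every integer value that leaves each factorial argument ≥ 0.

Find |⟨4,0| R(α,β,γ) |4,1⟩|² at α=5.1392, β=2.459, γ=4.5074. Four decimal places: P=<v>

P=0.1104

Split into d^4_{0,1}(β=2.459) × two z-phases.
c=cos(2.459/2)=0.334709, s=sin(2.459/2)=0.942322; N=√[24·24·120·6]=643.987578
Admissible k: 1..4 (factorial args all ≥0)
  k=1: (−1)^0·643.9876/(144)·0.3347^7·0.9423^1 = +0.001983
  k=2: (−1)^1·643.9876/(24)·0.3347^5·0.9423^3 = -0.094319
  k=3: (−1)^2·643.9876/(24)·0.3347^3·0.9423^5 = +0.747591
  k=4: (−1)^3·643.9876/(144)·0.3347^1·0.9423^7 = -0.987589
d^4_{0,1}(2.459) = +0.001983 -0.094319 +0.747591 -0.987589 = -0.332334
|D^4_{0,1}|² = |d^4_{0,1}(β)|² = (-0.332334)² = 0.110446 (the z-rotation phases have unit modulus)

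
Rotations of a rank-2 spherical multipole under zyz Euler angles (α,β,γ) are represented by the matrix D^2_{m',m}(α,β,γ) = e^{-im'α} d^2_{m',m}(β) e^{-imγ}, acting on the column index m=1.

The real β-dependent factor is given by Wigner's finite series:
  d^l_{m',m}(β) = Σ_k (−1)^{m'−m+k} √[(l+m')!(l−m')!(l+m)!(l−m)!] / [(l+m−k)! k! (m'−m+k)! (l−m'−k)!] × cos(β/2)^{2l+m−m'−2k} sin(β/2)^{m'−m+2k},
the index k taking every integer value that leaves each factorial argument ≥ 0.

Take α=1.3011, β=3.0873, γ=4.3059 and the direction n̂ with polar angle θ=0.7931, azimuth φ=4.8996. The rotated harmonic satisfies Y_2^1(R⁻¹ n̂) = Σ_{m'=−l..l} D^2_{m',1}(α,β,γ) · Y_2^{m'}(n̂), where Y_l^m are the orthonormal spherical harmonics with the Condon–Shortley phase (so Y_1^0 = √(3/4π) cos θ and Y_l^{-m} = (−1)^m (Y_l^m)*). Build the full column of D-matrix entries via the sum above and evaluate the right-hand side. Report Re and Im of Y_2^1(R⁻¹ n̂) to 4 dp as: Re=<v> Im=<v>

Need the full column D^2_{m',1} for m'=−2..2 at α=1.3011, β=3.0873, γ=4.3059.
cos(β/2)=0.027143, sin(β/2)=0.999632
d^2_{-2,1}: single k=3 term ⇒ +0.054226;  D = -0.007186-0.053748i
d^2_{-1,1}: k∈[2..3] ⇒ +0.002209 -0.998527 = -0.996318;  D = +0.987011+0.135864i
d^2_{0,1}: k∈[1..2] ⇒ +0.000049 -0.066413 = -0.066364;  D = +0.026239-0.060956i
d^2_{1,1}: k∈[0..1] ⇒ +0.000001 -0.002209 = -0.002208;  D = -0.001722-0.001382i
d^2_{2,1}: single k=0 term ⇒ -0.000040;  D = -0.000032+0.000023i
Y_2^{m'}(θ=0.7931,φ=4.8996) and Σ D·Y over m':
  (-0.0072-0.0537i)·(-0.1825+0.0717i)  (+0.9870+0.1359i)·(+0.0719+0.3795i)  (+0.0262-0.0610i)·(+0.1504+0.0000i)  (-0.0017-0.0014i)·(-0.0719+0.3795i)  (-0.0000+0.0000i)·(-0.1825-0.0717i)
Y_2^1(R⁻¹ n̂) = +0.029162+0.383888i

Re=0.0292 Im=0.3839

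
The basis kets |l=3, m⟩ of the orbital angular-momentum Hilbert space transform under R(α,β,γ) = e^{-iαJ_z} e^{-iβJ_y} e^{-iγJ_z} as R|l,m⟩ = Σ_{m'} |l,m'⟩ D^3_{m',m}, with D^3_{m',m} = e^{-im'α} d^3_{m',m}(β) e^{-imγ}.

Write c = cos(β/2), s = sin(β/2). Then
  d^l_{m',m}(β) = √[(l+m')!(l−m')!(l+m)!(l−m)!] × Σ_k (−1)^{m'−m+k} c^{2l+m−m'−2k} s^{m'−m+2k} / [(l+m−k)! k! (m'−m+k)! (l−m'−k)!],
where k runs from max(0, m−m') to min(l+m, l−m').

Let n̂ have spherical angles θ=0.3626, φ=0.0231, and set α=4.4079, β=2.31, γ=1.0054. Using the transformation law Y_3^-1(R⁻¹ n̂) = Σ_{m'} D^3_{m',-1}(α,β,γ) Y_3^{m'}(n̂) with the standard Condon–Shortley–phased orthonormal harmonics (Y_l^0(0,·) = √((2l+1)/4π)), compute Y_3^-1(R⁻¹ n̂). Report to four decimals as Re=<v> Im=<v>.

Re=-0.0228 Im=-0.3500

Need the full column D^3_{m',-1} for m'=−3..3 at α=4.4079, β=2.31, γ=1.0054.
cos(β/2)=0.403919, sin(β/2)=0.914795
d^3_{-3,-1}: single k=2 term ⇒ +0.086272;  D = -0.007920+0.085907i
d^3_{-2,-1}: k∈[1..2] ⇒ +0.031102 -0.319068 = -0.287965;  D = +0.265633+0.111189i
d^3_{-1,-1}: k∈[0..2] ⇒ +0.004343 -0.178202 +0.685542 = +0.511682;  D = +0.329991-0.391056i
d^3_{0,-1}: k∈[0..2] ⇒ -0.034071 +0.524281 -0.896403 = -0.406192;  D = -0.217618-0.342979i
d^3_{1,-1}: k∈[0..2] ⇒ +0.133652 -0.914056 +0.586061 = -0.194343;  D = +0.187766-0.050132i
d^3_{2,-1}: k∈[0..1] ⇒ -0.319068 +0.818300 = +0.499233;  D = +0.021750-0.498759i
d^3_{3,-1}: single k=0 term ⇒ +0.442515;  D = +0.415979+0.150935i
Y_3^{m'}(θ=0.3626,φ=0.0231) and Σ D·Y over m':
  (-0.0079+0.0859i)·(+0.0186-0.0013i)  (+0.2656+0.1112i)·(+0.1201-0.0056i)  (+0.3300-0.3911i)·(+0.3863-0.0089i)  (-0.2176-0.3430i)·(+0.4783+0.0000i)  (+0.1878-0.0501i)·(-0.3863-0.0089i)  (+0.0218-0.4988i)·(+0.1201+0.0056i)  (+0.4160+0.1509i)·(-0.0186-0.0013i)
Y_3^-1(R⁻¹ n̂) = -0.022755-0.350016i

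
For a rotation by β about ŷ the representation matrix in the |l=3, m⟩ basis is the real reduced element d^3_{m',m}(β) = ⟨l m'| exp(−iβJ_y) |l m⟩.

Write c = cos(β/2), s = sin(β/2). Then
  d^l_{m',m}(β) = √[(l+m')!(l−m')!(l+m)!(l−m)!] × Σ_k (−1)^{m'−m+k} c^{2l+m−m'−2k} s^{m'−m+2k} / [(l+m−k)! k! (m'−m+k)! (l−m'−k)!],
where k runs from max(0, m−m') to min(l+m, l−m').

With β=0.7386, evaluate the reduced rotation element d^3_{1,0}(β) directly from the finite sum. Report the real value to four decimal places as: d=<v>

d=-0.5054

d^3_{1,0}(β=0.7386) via Wigner's sum:
c=cos(0.7386/2)=0.932580, s=sin(0.7386/2)=0.360963; N=√[24·2·6·6]=41.569219
k: max(0,(0)−(1))=0 … min(3+(0),3−(1))=2
  k=0: (−1)^1·41.5692/(12)·0.9326^5·0.3610^1 = -0.882031
  k=1: (−1)^2·41.5692/(4)·0.9326^3·0.3610^3 = +0.396422
  k=2: (−1)^3·41.5692/(12)·0.9326^1·0.3610^5 = -0.019797
d^3_{1,0}(0.7386) = -0.882031 +0.396422 -0.019797 = -0.505406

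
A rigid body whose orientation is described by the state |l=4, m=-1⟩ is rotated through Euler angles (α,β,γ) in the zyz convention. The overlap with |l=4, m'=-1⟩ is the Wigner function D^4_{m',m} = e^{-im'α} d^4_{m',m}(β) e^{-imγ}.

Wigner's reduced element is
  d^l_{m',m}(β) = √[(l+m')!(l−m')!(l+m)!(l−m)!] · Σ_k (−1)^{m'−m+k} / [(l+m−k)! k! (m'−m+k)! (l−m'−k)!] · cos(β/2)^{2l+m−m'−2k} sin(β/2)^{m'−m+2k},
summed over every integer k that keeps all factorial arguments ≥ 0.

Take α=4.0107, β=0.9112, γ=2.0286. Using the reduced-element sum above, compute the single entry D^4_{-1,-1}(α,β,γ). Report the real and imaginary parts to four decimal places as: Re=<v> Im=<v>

Re=-0.4146 Im=0.1032

Split into d^4_{-1,-1}(β=0.9112) × two z-phases.
c=cos(0.9112/2)=0.897997, s=sin(0.9112/2)=0.440001; N=√[6·120·6·120]=720.000000
k∈{0,1,2,3} keeps every argument non-negative
  k=0: (−1)^0·720.0000/(720)·0.8980^8·0.4400^0 = +0.422863
  k=1: (−1)^1·720.0000/(48)·0.8980^6·0.4400^2 = -1.522821
  k=2: (−1)^2·720.0000/(24)·0.8980^4·0.4400^4 = +0.731201
  k=3: (−1)^3·720.0000/(72)·0.8980^2·0.4400^6 = -0.058516
d^4_{-1,-1}(0.9112) = +0.422863 -1.522821 +0.731201 -0.058516 = -0.427273
D = (-0.645509-0.763753i)·(-0.427273)·(-0.441979+0.897025i) = -0.414629+0.103176i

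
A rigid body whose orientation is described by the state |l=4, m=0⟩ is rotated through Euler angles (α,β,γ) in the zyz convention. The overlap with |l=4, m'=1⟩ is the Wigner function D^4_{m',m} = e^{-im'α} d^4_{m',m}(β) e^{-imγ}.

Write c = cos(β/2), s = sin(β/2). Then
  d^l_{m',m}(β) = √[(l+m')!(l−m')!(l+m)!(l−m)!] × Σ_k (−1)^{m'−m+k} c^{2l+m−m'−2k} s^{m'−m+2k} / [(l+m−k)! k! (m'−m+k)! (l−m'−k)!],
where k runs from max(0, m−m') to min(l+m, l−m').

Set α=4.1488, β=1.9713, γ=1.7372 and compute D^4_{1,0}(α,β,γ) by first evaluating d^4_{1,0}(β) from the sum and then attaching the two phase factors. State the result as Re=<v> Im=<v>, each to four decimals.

Re=0.2076 Im=-0.3285

D^4_{1,0}(4.1488,1.9713,1.7372) = e^{-i·1·4.1488}·d^4_{1,0}(1.9713)·e^{-i·0·1.7372}. Compute d first:
Half-angle: c=0.552321, s=0.833631. N=√(120·6·24·24)=643.987578
The bounds max(0,m−m')=0 and min(l+m,l−m')=3 give 4 terms
  k=0: (−1)^1·643.9876/(144)·0.5523^7·0.8336^1 = -0.058456
  k=1: (−1)^2·643.9876/(24)·0.5523^5·0.8336^3 = +0.799001
  k=2: (−1)^3·643.9876/(24)·0.5523^3·0.8336^5 = -1.820169
  k=3: (−1)^4·643.9876/(144)·0.5523^1·0.8336^7 = +0.691074
d^4_{1,0}(1.9713) = -0.058456 +0.799001 -1.820169 +0.691074 = -0.388550
Phases: e^{-i·(1)·4.1488}=-0.534224+0.845343i, e^{-i·(0)·1.7372}=+1.000000+0.000000i ⇒ D=+0.207573-0.328458i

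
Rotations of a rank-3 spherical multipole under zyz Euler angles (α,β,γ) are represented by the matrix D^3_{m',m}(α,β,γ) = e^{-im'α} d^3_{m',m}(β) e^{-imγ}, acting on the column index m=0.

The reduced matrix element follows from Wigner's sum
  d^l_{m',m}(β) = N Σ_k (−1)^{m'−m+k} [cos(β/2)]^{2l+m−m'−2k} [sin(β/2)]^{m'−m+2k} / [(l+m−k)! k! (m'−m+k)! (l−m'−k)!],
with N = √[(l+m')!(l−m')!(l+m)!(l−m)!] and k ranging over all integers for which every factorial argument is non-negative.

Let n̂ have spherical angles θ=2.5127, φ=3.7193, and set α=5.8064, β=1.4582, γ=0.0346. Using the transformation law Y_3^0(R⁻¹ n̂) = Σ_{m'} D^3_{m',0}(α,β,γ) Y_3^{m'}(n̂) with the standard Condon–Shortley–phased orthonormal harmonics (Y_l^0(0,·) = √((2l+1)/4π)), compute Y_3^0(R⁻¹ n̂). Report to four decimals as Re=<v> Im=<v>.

Re=0.3229 Im=0.0000

Need the full column D^3_{m',0} for m'=−3..3 at α=5.8064, β=1.4582, γ=0.0346.
cos(β/2)=0.745774, sin(β/2)=0.666199
d^3_{-3,0}: single k=3 term ⇒ +0.548465;  D = +0.076774-0.543065i
d^3_{-2,0}: k∈[2..3] ⇒ +0.751965 -0.600054 = +0.151911;  D = +0.087922-0.123881i
d^3_{-1,0}: k∈[1..3] ⇒ +0.532392 -1.274516 +0.339013 = -0.403111;  D = -0.358154+0.184998i
d^3_{0,0}: k∈[0..3] ⇒ +0.172046 -1.235605 +0.985990 -0.087422 = -0.164992;  D = -0.164992+0.000000i
d^3_{1,0}: k∈[0..2] ⇒ -0.532392 +1.274516 -0.339013 = +0.403111;  D = +0.358154+0.184998i
d^3_{2,0}: k∈[0..1] ⇒ +0.751965 -0.600054 = +0.151911;  D = +0.087922+0.123881i
d^3_{3,0}: single k=0 term ⇒ -0.548465;  D = -0.076774-0.543065i
Y_3^{m'}(θ=2.5127,φ=3.7193) and Σ D·Y over m':
  (+0.0768-0.5431i)·(+0.0137+0.0838i)  (+0.0879-0.1239i)·(-0.1154+0.2617i)  (-0.3582+0.1850i)·(-0.3615+0.2357i)  (-0.1650+0.0000i)·(-0.0814+0.0000i)  (+0.3582+0.1850i)·(+0.3615+0.2357i)  (+0.0879+0.1239i)·(-0.1154-0.2617i)  (-0.0768-0.5431i)·(-0.0137+0.0838i)
Y_3^0(R⁻¹ n̂) = +0.322856+0.000000i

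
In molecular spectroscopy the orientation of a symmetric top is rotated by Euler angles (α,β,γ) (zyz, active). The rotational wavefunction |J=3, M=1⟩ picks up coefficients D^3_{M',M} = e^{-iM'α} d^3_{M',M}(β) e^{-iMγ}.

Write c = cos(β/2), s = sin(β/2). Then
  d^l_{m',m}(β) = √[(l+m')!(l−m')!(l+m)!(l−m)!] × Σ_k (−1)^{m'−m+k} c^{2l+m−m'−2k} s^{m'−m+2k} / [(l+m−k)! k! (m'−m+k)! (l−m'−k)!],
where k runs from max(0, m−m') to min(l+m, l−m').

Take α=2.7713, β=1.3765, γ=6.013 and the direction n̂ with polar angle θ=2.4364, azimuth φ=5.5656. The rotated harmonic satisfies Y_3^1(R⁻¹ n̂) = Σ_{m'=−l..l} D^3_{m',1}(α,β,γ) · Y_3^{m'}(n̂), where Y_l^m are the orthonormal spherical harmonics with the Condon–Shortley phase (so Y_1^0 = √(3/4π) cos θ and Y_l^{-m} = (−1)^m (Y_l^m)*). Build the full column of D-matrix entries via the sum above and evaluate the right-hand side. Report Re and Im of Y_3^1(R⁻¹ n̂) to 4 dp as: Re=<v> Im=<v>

Need the full column D^3_{m',1} for m'=−3..3 at α=2.7713, β=1.3765, γ=6.013.
cos(β/2)=0.772359, sin(β/2)=0.635187
d^3_{-3,1}: single k=4 term ⇒ +0.376088;  D = -0.250830+0.280225i
d^3_{-2,1}: k∈[3..4] ⇒ +0.746777 -0.252537 = +0.494240;  D = +0.440559-0.224011i
d^3_{-1,1}: k∈[2..4] ⇒ +0.861450 -0.776843 +0.065676 = +0.150283;  D = -0.149531+0.015019i
d^3_{0,1}: k∈[1..3] ⇒ +0.604766 -1.227080 +0.276641 = -0.345674;  D = -0.333133-0.092264i
d^3_{1,1}: k∈[0..2] ⇒ +0.212283 -1.148600 +0.582632 = -0.353685;  D = +0.283588+0.211355i
d^3_{2,1}: k∈[0..1] ⇒ -0.552073 +0.746777 = +0.194704;  D = +0.103428+0.164961i
d^3_{3,1}: single k=0 term ⇒ +0.556064;  D = -0.104872-0.546085i
Y_3^{m'}(θ=2.4364,φ=5.5656) and Σ D·Y over m':
  (-0.2508+0.2802i)·(-0.0625+0.0949i)  (+0.4406-0.2240i)·(-0.0442-0.3240i)  (-0.1495+0.0150i)·(+0.2998+0.2616i)  (-0.3331-0.0923i)·(+0.0286+0.0000i)  (+0.2836+0.2114i)·(-0.2998+0.2616i)  (+0.1034+0.1650i)·(-0.0442+0.3240i)  (-0.1049-0.5461i)·(+0.0625+0.0949i)
Y_3^1(R⁻¹ n̂) = -0.314295-0.218393i

Re=-0.3143 Im=-0.2184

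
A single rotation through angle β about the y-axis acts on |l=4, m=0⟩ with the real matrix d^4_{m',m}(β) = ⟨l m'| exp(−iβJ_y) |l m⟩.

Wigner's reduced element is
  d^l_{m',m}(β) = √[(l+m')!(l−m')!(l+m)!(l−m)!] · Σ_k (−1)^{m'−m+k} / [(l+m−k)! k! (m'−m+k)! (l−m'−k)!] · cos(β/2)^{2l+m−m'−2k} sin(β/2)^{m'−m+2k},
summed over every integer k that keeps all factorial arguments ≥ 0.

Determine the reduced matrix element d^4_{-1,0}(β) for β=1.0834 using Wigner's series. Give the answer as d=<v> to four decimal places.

d=-0.3388

d^4_{-1,0}(β=1.0834) via Wigner's sum:
Half-angle: c=0.856833, s=0.515593. N=√(6·120·24·24)=643.987578
The bounds max(0,m−m')=1 and min(l+m,l−m')=4 give 4 terms
  k=1: (−1)^0·643.9876/(144)·0.8568^7·0.5156^1 = +0.781803
  k=2: (−1)^1·643.9876/(24)·0.8568^5·0.5156^3 = -1.698518
  k=3: (−1)^2·643.9876/(24)·0.8568^3·0.5156^5 = +0.615024
  k=4: (−1)^3·643.9876/(144)·0.8568^1·0.5156^7 = -0.037116
d^4_{-1,0}(1.0834) = +0.781803 -1.698518 +0.615024 -0.037116 = -0.338808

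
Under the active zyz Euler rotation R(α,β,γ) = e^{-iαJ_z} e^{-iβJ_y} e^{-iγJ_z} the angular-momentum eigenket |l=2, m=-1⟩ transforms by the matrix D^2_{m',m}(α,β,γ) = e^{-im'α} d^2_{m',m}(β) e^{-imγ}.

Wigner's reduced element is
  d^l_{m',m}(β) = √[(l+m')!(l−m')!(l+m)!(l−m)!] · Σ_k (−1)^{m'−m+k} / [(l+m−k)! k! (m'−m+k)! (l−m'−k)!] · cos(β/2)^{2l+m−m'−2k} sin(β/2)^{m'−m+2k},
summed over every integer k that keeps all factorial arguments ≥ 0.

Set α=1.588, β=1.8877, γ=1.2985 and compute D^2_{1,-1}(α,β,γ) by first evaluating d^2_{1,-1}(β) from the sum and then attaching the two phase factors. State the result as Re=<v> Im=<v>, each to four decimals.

Re=0.2368 Im=-0.0705

First d^2_{1,-1}(β=1.8877), then the phase factors e^{-i(1)α} and e^{-i(-1)γ}:
c=cos(1.8877/2)=0.586675, s=sin(1.8877/2)=0.809823; N=√[6·1·1·6]=6.000000
Admissible k: 0..1 (factorial args all ≥0)
  k=0: (−1)^2·6.0000/(2)·0.5867^2·0.8098^2 = +0.677167
  k=1: (−1)^3·6.0000/(6)·0.5867^0·0.8098^4 = -0.430091
d^2_{1,-1}(1.8877) = +0.677167 -0.430091 = +0.247076
Phases: e^{-i·(1)·1.588}=-0.017203-0.999852i, e^{-i·(-1)·1.2985}=+0.268944+0.963156i ⇒ D=+0.236795-0.070534i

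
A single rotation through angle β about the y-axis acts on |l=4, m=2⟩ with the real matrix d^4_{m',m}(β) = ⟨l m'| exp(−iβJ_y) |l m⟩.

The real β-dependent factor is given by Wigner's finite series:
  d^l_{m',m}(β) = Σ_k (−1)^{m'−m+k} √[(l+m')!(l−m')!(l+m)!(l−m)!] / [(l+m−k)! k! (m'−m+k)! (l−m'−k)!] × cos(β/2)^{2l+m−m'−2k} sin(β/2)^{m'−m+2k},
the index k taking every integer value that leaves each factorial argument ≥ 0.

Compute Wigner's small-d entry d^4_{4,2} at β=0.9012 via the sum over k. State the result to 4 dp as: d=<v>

d=0.5340

d^4_{4,2}(β=0.9012) via Wigner's sum:
c=cos(0.9012/2)=0.900186, s=sin(0.9012/2)=0.435506; N=√[40320·1·720·2]=7619.763776
Admissible k: 0..0 (factorial args all ≥0)
  k=0: (−1)^2·7619.7638/(1440)·0.9002^6·0.4355^2 = +0.534023
d^4_{4,2}(0.9012) = +0.534023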